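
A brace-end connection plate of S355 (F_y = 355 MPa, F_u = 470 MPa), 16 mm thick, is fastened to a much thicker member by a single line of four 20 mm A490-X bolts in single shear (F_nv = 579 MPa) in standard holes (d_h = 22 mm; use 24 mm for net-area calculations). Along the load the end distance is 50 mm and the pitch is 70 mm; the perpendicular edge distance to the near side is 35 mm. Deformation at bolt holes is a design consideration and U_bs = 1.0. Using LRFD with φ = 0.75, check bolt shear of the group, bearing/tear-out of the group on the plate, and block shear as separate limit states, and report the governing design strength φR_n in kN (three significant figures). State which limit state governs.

Bolt shear: A_b = π·20²/4 = 314.2 mm²; R_n = 579 × 314.2 × 4 × 1 / 1000 = 727.6 kN → 0.75 × 727.6 = 546 kN.
Bearing: edge l_c = 39, r_n = 351.9 kN; interior l_c = 48, r_n = 361 kN; R_n = 351.9 + 3·361 = 1435 kN → 1080 kN.
Block shear: A_gv = 4160, A_nv = 2816, A_nt = 368 mm²; R_n = min(0.6F_uA_nv, 0.6F_yA_gv) + U_bs·F_u·A_nt = 967.1 kN → 725 kN.
Bolt shear governs: 546 kN.

546 kN (bolt shear governs)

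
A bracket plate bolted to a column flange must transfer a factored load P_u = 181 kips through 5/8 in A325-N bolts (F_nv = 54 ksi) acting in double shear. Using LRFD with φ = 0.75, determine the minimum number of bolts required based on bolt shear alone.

8 bolts

A_b = π·0.625²/4 = 0.3068 in².
Per-bolt design strength φR_n = 0.75 × 54 × 0.3068 × 2 = 24.85 kips.
n ≥ 181 / 24.85 = 7.284 → use 8 bolts.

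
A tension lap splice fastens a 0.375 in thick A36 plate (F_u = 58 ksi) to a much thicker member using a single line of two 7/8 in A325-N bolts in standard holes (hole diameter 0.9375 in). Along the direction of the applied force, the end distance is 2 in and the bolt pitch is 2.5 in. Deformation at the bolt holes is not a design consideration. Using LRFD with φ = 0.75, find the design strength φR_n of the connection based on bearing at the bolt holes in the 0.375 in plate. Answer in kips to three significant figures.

Per bolt r_n = 1.5 l_c t F_u ≤ 3.0 d t F_u; upper limit = 3.0 × 0.875 × 0.375 × 58 = 57.09 kips.
Edge bolt: l_c = 2 − 0.9375/2 = 1.531 in → 1.5 × 1.531 × 0.375 × 58 = 49.96 → r_n = 49.96 kips.
Interior bolts: l_c = 2.5 − 0.9375 = 1.562 in → 1.5 × 1.562 × 0.375 × 58 = 50.98 → r_n = 50.98 kips.
R_n = 1 × 49.96 + 1 × 50.98 = 100.9 kips.
Design strength φR_n = 0.75 × 100.9 = 75.7 kips.

75.7 kips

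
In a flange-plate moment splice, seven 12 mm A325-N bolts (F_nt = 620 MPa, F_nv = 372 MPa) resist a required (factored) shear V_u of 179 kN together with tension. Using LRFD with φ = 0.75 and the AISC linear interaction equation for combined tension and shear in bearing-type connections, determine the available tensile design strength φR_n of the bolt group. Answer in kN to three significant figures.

A_b = π·12²/4 = 113.1 mm²; f_rv = 179 × 1000 / (7 × 113.1) = 226.1 MPa.
F'_nt = 1.3 F_nt − (F_nt / φF_nv) f_rv = 1.3·620 − (620/(0.75·372))·226.1 = 303.6 MPa, capped at F_nt → F'_nt = 303.6 MPa.
R_n = F'_nt · A_b · n = 303.6 × 113.1 × 7 / 1000 = 240.3 kN.
Design strength φR_n = 0.75 × 240.3 = 180 kN.

180 kN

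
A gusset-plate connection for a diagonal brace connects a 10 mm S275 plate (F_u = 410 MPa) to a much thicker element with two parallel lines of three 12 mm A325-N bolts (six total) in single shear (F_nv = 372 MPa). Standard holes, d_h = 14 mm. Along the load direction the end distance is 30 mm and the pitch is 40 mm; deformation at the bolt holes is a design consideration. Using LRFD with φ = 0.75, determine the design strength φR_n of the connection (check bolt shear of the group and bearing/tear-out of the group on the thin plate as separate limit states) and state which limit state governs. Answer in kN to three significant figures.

189 kN (bolt shear governs)

Bolt shear: A_b = π·12²/4 = 113.1 mm²; R_n = 372 × 113.1 × 6 × 1 / 1000 = 252.4 kN → 0.75 × 252.4 = 189 kN.
Bearing (1.2 l_c t F_u ≤ 2.4 d t F_u): upper limit = 2.4·12·10·410 / 1000 = 118.1 kN.
  Edge l_c = 30 − 14/2 = 23 → r_n = 113.2 kN; interior l_c = 40 − 14 = 26 → r_n = 118.1 kN.
  R_n,bearing = 2·113.2 + 4·118.1 = 698.6 kN → 0.75 × 698.6 = 524 kN.
Bolt shear governs: 189 kN.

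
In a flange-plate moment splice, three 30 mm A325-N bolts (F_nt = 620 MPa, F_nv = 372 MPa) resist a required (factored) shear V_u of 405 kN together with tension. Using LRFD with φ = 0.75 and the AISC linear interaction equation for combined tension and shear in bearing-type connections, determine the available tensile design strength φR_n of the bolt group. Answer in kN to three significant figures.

607 kN

A_b = π·30²/4 = 706.9 mm²; f_rv = 405 × 1000 / (3 × 706.9) = 191 MPa.
F'_nt = 1.3 F_nt − (F_nt / φF_nv) f_rv = 1.3·620 − (620/(0.75·372))·191 = 381.6 MPa, capped at F_nt → F'_nt = 381.6 MPa.
R_n = F'_nt · A_b · n = 381.6 × 706.9 × 3 / 1000 = 809.2 kN.
Design strength φR_n = 0.75 × 809.2 = 607 kN.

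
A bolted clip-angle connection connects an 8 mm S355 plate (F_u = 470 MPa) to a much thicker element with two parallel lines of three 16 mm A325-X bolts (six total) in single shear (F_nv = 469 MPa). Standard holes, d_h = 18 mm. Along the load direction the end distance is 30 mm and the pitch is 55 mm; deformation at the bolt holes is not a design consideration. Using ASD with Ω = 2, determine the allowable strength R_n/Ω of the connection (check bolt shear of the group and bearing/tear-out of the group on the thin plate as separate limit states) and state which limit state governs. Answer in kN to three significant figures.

283 kN (bolt shear governs)

Bolt shear: A_b = π·16²/4 = 201.1 mm²; R_n = 469 × 201.1 × 6 × 1 / 1000 = 565.8 kN → 565.8 / 2 = 283 kN.
Bearing (1.5 l_c t F_u ≤ 3.0 d t F_u): upper limit = 3.0·16·8·470 / 1000 = 180.5 kN.
  Edge l_c = 30 − 18/2 = 21 → r_n = 118.4 kN; interior l_c = 55 − 18 = 37 → r_n = 180.5 kN.
  R_n,bearing = 2·118.4 + 4·180.5 = 958.8 kN → 958.8 / 2 = 479 kN.
Bolt shear governs: 283 kN.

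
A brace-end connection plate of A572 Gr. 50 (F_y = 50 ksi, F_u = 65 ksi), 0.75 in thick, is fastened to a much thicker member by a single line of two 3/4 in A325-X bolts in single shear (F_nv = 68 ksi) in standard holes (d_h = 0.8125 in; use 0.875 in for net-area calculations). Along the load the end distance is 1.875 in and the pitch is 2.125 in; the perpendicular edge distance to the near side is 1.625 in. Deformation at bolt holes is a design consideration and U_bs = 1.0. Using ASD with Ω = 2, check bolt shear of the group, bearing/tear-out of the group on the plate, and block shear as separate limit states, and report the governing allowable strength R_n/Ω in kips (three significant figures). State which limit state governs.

30 kips (bolt shear governs)

Bolt shear: A_b = π·0.75²/4 = 0.4418 in²; R_n = 68 × 0.4418 × 2 × 1 = 60.08 kips → 60.08 / 2 = 30 kips.
Bearing: edge l_c = 1.469, r_n = 85.92 kips; interior l_c = 1.312, r_n = 76.78 kips; R_n = 85.92 + 1·76.78 = 162.7 kips → 81.4 kips.
Block shear: A_gv = 3, A_nv = 2.016, A_nt = 0.8906 in²; R_n = min(0.6F_uA_nv, 0.6F_yA_gv) + U_bs·F_u·A_nt = 136.5 kips → 68.2 kips.
Bolt shear governs: 30 kips.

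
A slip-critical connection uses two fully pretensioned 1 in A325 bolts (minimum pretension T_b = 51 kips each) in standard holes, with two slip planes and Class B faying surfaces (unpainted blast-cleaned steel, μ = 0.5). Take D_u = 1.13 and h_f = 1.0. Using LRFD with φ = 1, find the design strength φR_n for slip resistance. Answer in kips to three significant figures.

R_n = μ · D_u · h_f · T_b · n_s · n_b = 0.5 × 1.13 × 1.0 × 51 × 2 × 2 = 115.3 kips.
Design strength φR_n = 1 × 115.3 = 115 kips.

115 kips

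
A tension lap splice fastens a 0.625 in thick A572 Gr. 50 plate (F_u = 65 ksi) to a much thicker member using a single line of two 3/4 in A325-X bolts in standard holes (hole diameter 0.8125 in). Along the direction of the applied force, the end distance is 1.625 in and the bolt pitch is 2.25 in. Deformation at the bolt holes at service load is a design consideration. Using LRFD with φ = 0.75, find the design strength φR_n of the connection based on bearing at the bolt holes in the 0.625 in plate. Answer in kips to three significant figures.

97.1 kips

Per bolt r_n = 1.2 l_c t F_u ≤ 2.4 d t F_u; upper limit = 2.4 × 0.75 × 0.625 × 65 = 73.12 kips.
Edge bolt: l_c = 1.625 − 0.8125/2 = 1.219 in → 1.2 × 1.219 × 0.625 × 65 = 59.41 → r_n = 59.41 kips.
Interior bolts: l_c = 2.25 − 0.8125 = 1.438 in → 1.2 × 1.438 × 0.625 × 65 = 70.08 → r_n = 70.08 kips.
R_n = 1 × 59.41 + 1 × 70.08 = 129.5 kips.
Design strength φR_n = 0.75 × 129.5 = 97.1 kips.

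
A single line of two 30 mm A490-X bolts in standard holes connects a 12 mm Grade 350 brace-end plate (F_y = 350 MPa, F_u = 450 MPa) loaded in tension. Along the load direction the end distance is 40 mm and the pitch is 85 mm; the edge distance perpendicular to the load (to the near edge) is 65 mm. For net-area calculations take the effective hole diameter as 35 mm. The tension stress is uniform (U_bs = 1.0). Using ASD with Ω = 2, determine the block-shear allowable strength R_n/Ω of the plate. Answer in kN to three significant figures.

Shear plane L_v = 40 + 1·85 = 125 mm; A_gv = 125 × 12 = 1500 mm².
A_nv = (125 − 1.5·35) × 12 = 870 mm².
A_nt = (65 − 0.5·35) × 12 = 570 mm².
0.6 F_u A_nv = 234.9 kN; 0.6 F_y A_gv = 315 kN → shear rupture governs the shear term.
R_n = 234.9 + 1.0 × 450 × 570 / 1000 = 491.4 kN.
Allowable strength R_n/Ω = 491.4 / 2 = 246 kN.

246 kN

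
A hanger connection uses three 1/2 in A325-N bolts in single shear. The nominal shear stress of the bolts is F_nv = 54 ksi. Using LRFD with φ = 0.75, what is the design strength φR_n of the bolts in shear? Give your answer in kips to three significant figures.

A_b = π × 0.5² / 4 = 0.1963 in².
R_n = F_nv · A_b · n · n_s = 54 × 0.1963 × 3 × 1 = 31.81 kips.
Design strength φR_n = 0.75 × 31.81 = 23.9 kips.

23.9 kips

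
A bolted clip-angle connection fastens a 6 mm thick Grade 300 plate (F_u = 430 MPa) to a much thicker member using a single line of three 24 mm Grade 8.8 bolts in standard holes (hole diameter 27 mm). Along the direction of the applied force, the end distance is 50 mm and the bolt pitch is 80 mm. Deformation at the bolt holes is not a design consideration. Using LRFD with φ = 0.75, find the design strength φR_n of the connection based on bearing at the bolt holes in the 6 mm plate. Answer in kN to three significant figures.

Per bolt r_n = 1.5 l_c t F_u ≤ 3.0 d t F_u; upper limit = 3.0 × 24 × 6 × 430 / 1000 = 185.8 kN.
Edge bolt: l_c = 50 − 27/2 = 36.5 mm → 1.5 × 36.5 × 6 × 430 / 1000 = 141.3 → r_n = 141.3 kN.
Interior bolts: l_c = 80 − 27 = 53 mm → 1.5 × 53 × 6 × 430 / 1000 = 205.1 → r_n = 185.8 kN.
R_n = 1 × 141.3 + 2 × 185.8 = 512.8 kN.
Design strength φR_n = 0.75 × 512.8 = 385 kN.

385 kN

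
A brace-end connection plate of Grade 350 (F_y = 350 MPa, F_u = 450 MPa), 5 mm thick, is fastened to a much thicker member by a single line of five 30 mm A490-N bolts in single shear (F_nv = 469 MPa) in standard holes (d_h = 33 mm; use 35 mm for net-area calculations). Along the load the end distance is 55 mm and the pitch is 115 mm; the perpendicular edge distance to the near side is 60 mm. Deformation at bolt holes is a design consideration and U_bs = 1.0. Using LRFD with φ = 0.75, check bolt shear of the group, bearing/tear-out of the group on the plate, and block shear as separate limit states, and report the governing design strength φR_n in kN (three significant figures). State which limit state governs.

Bolt shear: A_b = π·30²/4 = 706.9 mm²; R_n = 469 × 706.9 × 5 × 1 / 1000 = 1658 kN → 0.75 × 1658 = 1240 kN.
Bearing: edge l_c = 38.5, r_n = 103.9 kN; interior l_c = 82, r_n = 162 kN; R_n = 103.9 + 4·162 = 752 kN → 564 kN.
Block shear: A_gv = 2575, A_nv = 1788, A_nt = 212.5 mm²; R_n = min(0.6F_uA_nv, 0.6F_yA_gv) + U_bs·F_u·A_nt = 578.2 kN → 434 kN.
Block shear governs: 434 kN.

434 kN (block shear governs)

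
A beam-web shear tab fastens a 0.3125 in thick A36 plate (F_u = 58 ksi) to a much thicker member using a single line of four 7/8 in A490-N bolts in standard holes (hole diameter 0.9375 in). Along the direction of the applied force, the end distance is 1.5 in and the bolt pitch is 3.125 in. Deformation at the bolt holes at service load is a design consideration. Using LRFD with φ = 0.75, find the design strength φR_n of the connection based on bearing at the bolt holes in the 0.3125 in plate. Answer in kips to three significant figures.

Per bolt r_n = 1.2 l_c t F_u ≤ 2.4 d t F_u; upper limit = 2.4 × 0.875 × 0.3125 × 58 = 38.06 kips.
Edge bolt: l_c = 1.5 − 0.9375/2 = 1.031 in → 1.2 × 1.031 × 0.3125 × 58 = 22.43 → r_n = 22.43 kips.
Interior bolts: l_c = 3.125 − 0.9375 = 2.188 in → 1.2 × 2.188 × 0.3125 × 58 = 47.58 → r_n = 38.06 kips.
R_n = 1 × 22.43 + 3 × 38.06 = 136.6 kips.
Design strength φR_n = 0.75 × 136.6 = 102 kips.

102 kips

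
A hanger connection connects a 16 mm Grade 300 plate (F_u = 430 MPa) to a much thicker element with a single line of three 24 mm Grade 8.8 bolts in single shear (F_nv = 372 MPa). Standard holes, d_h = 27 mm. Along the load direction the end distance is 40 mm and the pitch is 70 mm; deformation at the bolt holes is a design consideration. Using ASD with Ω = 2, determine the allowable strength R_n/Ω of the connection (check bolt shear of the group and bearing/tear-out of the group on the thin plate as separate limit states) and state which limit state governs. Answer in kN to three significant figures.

Bolt shear: A_b = π·24²/4 = 452.4 mm²; R_n = 372 × 452.4 × 3 × 1 / 1000 = 504.9 kN → 504.9 / 2 = 252 kN.
Bearing (1.2 l_c t F_u ≤ 2.4 d t F_u): upper limit = 2.4·24·16·430 / 1000 = 396.3 kN.
  Edge l_c = 40 − 27/2 = 26.5 → r_n = 218.8 kN; interior l_c = 70 − 27 = 43 → r_n = 355 kN.
  R_n,bearing = 1·218.8 + 2·355 = 928.8 kN → 928.8 / 2 = 464 kN.
Bolt shear governs: 252 kN.

252 kN (bolt shear governs)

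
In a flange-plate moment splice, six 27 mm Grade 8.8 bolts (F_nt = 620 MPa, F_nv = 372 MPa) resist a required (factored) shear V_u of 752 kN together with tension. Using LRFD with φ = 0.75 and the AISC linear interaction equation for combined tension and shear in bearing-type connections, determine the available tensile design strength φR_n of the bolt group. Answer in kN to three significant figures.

823 kN

A_b = π·27²/4 = 572.6 mm²; f_rv = 752 × 1000 / (6 × 572.6) = 218.9 MPa.
F'_nt = 1.3 F_nt − (F_nt / φF_nv) f_rv = 1.3·620 − (620/(0.75·372))·218.9 = 319.6 MPa, capped at F_nt → F'_nt = 319.6 MPa.
R_n = F'_nt · A_b · n = 319.6 × 572.6 × 6 / 1000 = 1098 kN.
Design strength φR_n = 0.75 × 1098 = 823 kN.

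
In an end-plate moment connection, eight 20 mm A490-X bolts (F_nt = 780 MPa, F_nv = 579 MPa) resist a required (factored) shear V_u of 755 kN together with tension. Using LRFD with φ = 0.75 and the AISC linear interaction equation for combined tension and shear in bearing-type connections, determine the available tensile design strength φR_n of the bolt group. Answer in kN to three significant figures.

894 kN

A_b = π·20²/4 = 314.2 mm²; f_rv = 755 × 1000 / (8 × 314.2) = 300.4 MPa.
F'_nt = 1.3 F_nt − (F_nt / φF_nv) f_rv = 1.3·780 − (780/(0.75·579))·300.4 = 474.4 MPa, capped at F_nt → F'_nt = 474.4 MPa.
R_n = F'_nt · A_b · n = 474.4 × 314.2 × 8 / 1000 = 1192 kN.
Design strength φR_n = 0.75 × 1192 = 894 kN.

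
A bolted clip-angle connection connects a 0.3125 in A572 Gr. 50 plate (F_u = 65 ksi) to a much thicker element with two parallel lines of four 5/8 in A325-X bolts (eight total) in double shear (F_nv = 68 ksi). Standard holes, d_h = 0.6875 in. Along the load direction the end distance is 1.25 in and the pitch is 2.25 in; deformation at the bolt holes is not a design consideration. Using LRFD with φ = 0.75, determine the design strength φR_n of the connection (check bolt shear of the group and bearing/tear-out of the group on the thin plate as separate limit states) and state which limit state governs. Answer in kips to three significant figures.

Bolt shear: A_b = π·0.625²/4 = 0.3068 in²; R_n = 68 × 0.3068 × 8 × 2 = 333.8 kips → 0.75 × 333.8 = 250 kips.
Bearing (1.5 l_c t F_u ≤ 3.0 d t F_u): upper limit = 3.0·0.625·0.3125·65 = 38.09 kips.
  Edge l_c = 1.25 − 0.6875/2 = 0.9062 → r_n = 27.61 kips; interior l_c = 2.25 − 0.6875 = 1.562 → r_n = 38.09 kips.
  R_n,bearing = 2·27.61 + 6·38.09 = 283.7 kips → 0.75 × 283.7 = 213 kips.
Bearing governs: 213 kips.

213 kips (bearing governs)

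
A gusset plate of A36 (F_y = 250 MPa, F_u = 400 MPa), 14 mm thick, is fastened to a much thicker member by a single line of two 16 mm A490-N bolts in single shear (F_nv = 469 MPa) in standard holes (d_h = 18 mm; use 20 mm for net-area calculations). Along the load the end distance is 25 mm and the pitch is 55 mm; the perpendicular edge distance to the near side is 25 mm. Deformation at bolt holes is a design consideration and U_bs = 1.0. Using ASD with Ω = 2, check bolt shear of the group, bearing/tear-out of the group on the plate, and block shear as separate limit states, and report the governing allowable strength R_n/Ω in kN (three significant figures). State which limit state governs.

Bolt shear: A_b = π·16²/4 = 201.1 mm²; R_n = 469 × 201.1 × 2 × 1 / 1000 = 188.6 kN → 188.6 / 2 = 94.3 kN.
Bearing: edge l_c = 16, r_n = 107.5 kN; interior l_c = 37, r_n = 215 kN; R_n = 107.5 + 1·215 = 322.6 kN → 161 kN.
Block shear: A_gv = 1120, A_nv = 700, A_nt = 210 mm²; R_n = min(0.6F_uA_nv, 0.6F_yA_gv) + U_bs·F_u·A_nt = 252 kN → 126 kN.
Bolt shear governs: 94.3 kN.

94.3 kN (bolt shear governs)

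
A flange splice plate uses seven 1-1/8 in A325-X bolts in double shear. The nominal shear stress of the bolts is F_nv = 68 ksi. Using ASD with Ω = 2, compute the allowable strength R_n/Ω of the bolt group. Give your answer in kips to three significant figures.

473 kips

A_b = π × 1.125² / 4 = 0.994 in².
R_n = F_nv · A_b · n · n_s = 68 × 0.994 × 7 × 2 = 946.3 kips.
Allowable strength R_n/Ω = 946.3 / 2 = 473 kips.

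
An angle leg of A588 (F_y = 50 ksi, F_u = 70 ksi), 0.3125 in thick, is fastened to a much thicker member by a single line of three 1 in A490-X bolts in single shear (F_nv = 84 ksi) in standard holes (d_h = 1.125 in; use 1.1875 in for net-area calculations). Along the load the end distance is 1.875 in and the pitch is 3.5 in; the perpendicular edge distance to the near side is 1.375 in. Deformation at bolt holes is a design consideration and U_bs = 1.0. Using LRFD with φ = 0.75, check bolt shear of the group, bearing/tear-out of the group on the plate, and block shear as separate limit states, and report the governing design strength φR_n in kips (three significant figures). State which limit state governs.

71 kips (block shear governs)

Bolt shear: A_b = π·1²/4 = 0.7854 in²; R_n = 84 × 0.7854 × 3 × 1 = 197.9 kips → 0.75 × 197.9 = 148 kips.
Bearing: edge l_c = 1.312, r_n = 34.45 kips; interior l_c = 2.375, r_n = 52.5 kips; R_n = 34.45 + 2·52.5 = 139.5 kips → 105 kips.
Block shear: A_gv = 2.773, A_nv = 1.846, A_nt = 0.2441 in²; R_n = min(0.6F_uA_nv, 0.6F_yA_gv) + U_bs·F_u·A_nt = 94.61 kips → 71 kips.
Block shear governs: 71 kips.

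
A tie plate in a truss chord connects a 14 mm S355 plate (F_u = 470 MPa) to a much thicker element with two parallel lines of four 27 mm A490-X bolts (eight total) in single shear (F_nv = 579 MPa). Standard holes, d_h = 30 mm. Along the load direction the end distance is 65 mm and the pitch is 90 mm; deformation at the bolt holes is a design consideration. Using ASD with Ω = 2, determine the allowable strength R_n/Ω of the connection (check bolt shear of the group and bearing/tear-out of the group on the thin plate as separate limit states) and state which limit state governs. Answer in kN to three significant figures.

Bolt shear: A_b = π·27²/4 = 572.6 mm²; R_n = 579 × 572.6 × 8 × 1 / 1000 = 2652 kN → 2652 / 2 = 1330 kN.
Bearing (1.2 l_c t F_u ≤ 2.4 d t F_u): upper limit = 2.4·27·14·470 / 1000 = 426.4 kN.
  Edge l_c = 65 − 30/2 = 50 → r_n = 394.8 kN; interior l_c = 90 − 30 = 60 → r_n = 426.4 kN.
  R_n,bearing = 2·394.8 + 6·426.4 = 3348 kN → 3348 / 2 = 1670 kN.
Bolt shear governs: 1330 kN.

1330 kN (bolt shear governs)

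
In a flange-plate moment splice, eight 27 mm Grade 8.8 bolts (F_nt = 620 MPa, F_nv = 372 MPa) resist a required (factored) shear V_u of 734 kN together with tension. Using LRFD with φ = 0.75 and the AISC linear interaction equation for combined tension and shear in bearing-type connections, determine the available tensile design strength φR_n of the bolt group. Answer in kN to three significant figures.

1550 kN

A_b = π·27²/4 = 572.6 mm²; f_rv = 734 × 1000 / (8 × 572.6) = 160.2 MPa.
F'_nt = 1.3 F_nt − (F_nt / φF_nv) f_rv = 1.3·620 − (620/(0.75·372))·160.2 = 449.9 MPa, capped at F_nt → F'_nt = 449.9 MPa.
R_n = F'_nt · A_b · n = 449.9 × 572.6 × 8 / 1000 = 2061 kN.
Design strength φR_n = 0.75 × 2061 = 1550 kN.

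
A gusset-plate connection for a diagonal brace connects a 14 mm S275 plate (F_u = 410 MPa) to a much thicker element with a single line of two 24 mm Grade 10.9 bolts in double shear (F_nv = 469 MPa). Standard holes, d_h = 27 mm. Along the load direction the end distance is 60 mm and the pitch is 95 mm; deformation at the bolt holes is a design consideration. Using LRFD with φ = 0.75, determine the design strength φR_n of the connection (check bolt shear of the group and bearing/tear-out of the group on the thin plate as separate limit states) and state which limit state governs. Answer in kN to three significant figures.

Bolt shear: A_b = π·24²/4 = 452.4 mm²; R_n = 469 × 452.4 × 2 × 2 / 1000 = 848.7 kN → 0.75 × 848.7 = 637 kN.
Bearing (1.2 l_c t F_u ≤ 2.4 d t F_u): upper limit = 2.4·24·14·410 / 1000 = 330.6 kN.
  Edge l_c = 60 − 27/2 = 46.5 → r_n = 320.3 kN; interior l_c = 95 − 27 = 68 → r_n = 330.6 kN.
  R_n,bearing = 1·320.3 + 1·330.6 = 650.9 kN → 0.75 × 650.9 = 488 kN.
Bearing governs: 488 kN.

488 kN (bearing governs)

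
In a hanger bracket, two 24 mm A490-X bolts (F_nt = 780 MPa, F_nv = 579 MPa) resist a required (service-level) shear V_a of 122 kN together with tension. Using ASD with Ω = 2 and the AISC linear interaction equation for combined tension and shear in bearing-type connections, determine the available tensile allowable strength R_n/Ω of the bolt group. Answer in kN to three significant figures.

A_b = π·24²/4 = 452.4 mm²; f_rv = 122 × 1000 / (2 × 452.4) = 134.8 MPa.
F'_nt = 1.3 F_nt − (Ω F_nt / F_nv) f_rv = 1.3·780 − (2·780/579)·134.8 = 650.7 MPa, capped at F_nt → F'_nt = 650.7 MPa.
R_n = F'_nt · A_b · n = 650.7 × 452.4 × 2 / 1000 = 588.7 kN.
Allowable strength R_n/Ω = 588.7 / 2 = 294 kN.

294 kN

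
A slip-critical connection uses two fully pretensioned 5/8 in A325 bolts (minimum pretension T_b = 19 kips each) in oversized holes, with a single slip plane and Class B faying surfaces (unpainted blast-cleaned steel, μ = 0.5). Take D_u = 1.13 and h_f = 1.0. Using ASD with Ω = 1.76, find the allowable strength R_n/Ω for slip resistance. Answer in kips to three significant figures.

R_n = μ · D_u · h_f · T_b · n_s · n_b = 0.5 × 1.13 × 1.0 × 19 × 1 × 2 = 21.47 kips.
Allowable strength R_n/Ω = 21.47 / 1.76 = 12.2 kips.

12.2 kips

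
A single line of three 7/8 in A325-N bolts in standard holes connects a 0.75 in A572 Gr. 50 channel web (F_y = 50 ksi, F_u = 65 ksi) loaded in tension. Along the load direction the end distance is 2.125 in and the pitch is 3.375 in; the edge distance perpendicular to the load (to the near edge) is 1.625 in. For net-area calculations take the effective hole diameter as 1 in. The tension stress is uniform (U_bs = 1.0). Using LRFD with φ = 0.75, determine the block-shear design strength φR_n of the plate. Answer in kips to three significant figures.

181 kips

Shear plane L_v = 2.125 + 2·3.375 = 8.875 in; A_gv = 8.875 × 0.75 = 6.656 in².
A_nv = (8.875 − 2.5·1) × 0.75 = 4.781 in².
A_nt = (1.625 − 0.5·1) × 0.75 = 0.8438 in².
0.6 F_u A_nv = 186.5 kips; 0.6 F_y A_gv = 199.7 kips → shear rupture governs the shear term.
R_n = 186.5 + 1.0 × 65 × 0.8438 = 241.3 kips.
Design strength φR_n = 0.75 × 241.3 = 181 kips.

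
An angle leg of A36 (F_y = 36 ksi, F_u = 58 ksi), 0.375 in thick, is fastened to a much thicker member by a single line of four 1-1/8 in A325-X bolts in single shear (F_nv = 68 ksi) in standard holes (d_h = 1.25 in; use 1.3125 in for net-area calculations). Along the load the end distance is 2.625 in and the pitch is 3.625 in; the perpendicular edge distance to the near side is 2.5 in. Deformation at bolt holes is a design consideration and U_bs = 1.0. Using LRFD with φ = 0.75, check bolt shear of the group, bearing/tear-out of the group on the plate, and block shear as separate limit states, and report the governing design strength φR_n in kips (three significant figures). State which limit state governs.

112 kips (block shear governs)

Bolt shear: A_b = π·1.125²/4 = 0.994 in²; R_n = 68 × 0.994 × 4 × 1 = 270.4 kips → 0.75 × 270.4 = 203 kips.
Bearing: edge l_c = 2, r_n = 52.2 kips; interior l_c = 2.375, r_n = 58.72 kips; R_n = 52.2 + 3·58.72 = 228.4 kips → 171 kips.
Block shear: A_gv = 5.062, A_nv = 3.34, A_nt = 0.6914 in²; R_n = min(0.6F_uA_nv, 0.6F_yA_gv) + U_bs·F_u·A_nt = 149.5 kips → 112 kips.
Block shear governs: 112 kips.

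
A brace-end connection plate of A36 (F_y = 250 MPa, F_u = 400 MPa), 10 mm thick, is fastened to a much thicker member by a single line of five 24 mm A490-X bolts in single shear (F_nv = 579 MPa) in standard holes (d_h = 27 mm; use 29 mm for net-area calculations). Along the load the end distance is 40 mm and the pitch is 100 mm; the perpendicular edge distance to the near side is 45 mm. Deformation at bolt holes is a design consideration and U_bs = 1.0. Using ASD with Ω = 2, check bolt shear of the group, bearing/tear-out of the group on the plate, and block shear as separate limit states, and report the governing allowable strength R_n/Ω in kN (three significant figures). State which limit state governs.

Bolt shear: A_b = π·24²/4 = 452.4 mm²; R_n = 579 × 452.4 × 5 × 1 / 1000 = 1310 kN → 1310 / 2 = 655 kN.
Bearing: edge l_c = 26.5, r_n = 127.2 kN; interior l_c = 73, r_n = 230.4 kN; R_n = 127.2 + 4·230.4 = 1049 kN → 524 kN.
Block shear: A_gv = 4400, A_nv = 3095, A_nt = 305 mm²; R_n = min(0.6F_uA_nv, 0.6F_yA_gv) + U_bs·F_u·A_nt = 782 kN → 391 kN.
Block shear governs: 391 kN.

391 kN (block shear governs)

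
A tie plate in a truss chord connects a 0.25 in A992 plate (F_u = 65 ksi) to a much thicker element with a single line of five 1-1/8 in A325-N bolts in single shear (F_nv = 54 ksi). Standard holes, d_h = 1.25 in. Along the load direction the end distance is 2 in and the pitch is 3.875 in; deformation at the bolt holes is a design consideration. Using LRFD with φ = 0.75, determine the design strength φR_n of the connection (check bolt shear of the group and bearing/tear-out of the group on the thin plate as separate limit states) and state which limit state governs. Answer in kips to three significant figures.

152 kips (bearing governs)

Bolt shear: A_b = π·1.125²/4 = 0.994 in²; R_n = 54 × 0.994 × 5 × 1 = 268.4 kips → 0.75 × 268.4 = 201 kips.
Bearing (1.2 l_c t F_u ≤ 2.4 d t F_u): upper limit = 2.4·1.125·0.25·65 = 43.87 kips.
  Edge l_c = 2 − 1.25/2 = 1.375 → r_n = 26.81 kips; interior l_c = 3.875 − 1.25 = 2.625 → r_n = 43.87 kips.
  R_n,bearing = 1·26.81 + 4·43.87 = 202.3 kips → 0.75 × 202.3 = 152 kips.
Bearing governs: 152 kips.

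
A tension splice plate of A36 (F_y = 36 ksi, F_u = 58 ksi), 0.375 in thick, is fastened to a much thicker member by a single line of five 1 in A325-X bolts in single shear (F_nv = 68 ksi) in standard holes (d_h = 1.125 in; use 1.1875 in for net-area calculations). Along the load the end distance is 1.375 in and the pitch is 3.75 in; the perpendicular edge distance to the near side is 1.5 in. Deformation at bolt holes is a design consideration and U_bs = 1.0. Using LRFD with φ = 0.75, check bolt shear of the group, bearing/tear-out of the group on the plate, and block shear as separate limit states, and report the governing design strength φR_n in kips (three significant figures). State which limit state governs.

Bolt shear: A_b = π·1²/4 = 0.7854 in²; R_n = 68 × 0.7854 × 5 × 1 = 267 kips → 0.75 × 267 = 200 kips.
Bearing: edge l_c = 0.8125, r_n = 21.21 kips; interior l_c = 2.625, r_n = 52.2 kips; R_n = 21.21 + 4·52.2 = 230 kips → 173 kips.
Block shear: A_gv = 6.141, A_nv = 4.137, A_nt = 0.3398 in²; R_n = min(0.6F_uA_nv, 0.6F_yA_gv) + U_bs·F_u·A_nt = 152.3 kips → 114 kips.
Block shear governs: 114 kips.

114 kips (block shear governs)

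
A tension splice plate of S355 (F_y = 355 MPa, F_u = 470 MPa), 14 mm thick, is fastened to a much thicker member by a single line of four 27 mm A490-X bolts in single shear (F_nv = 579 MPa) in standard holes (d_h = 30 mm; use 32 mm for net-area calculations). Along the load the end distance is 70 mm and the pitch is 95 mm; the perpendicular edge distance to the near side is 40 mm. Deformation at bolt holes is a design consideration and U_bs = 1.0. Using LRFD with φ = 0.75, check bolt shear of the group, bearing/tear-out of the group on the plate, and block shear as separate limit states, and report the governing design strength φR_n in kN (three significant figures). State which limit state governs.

838 kN (block shear governs)

Bolt shear: A_b = π·27²/4 = 572.6 mm²; R_n = 579 × 572.6 × 4 × 1 / 1000 = 1326 kN → 0.75 × 1326 = 995 kN.
Bearing: edge l_c = 55, r_n = 426.4 kN; interior l_c = 65, r_n = 426.4 kN; R_n = 426.4 + 3·426.4 = 1706 kN → 1280 kN.
Block shear: A_gv = 4970, A_nv = 3402, A_nt = 336 mm²; R_n = min(0.6F_uA_nv, 0.6F_yA_gv) + U_bs·F_u·A_nt = 1117 kN → 838 kN.
Block shear governs: 838 kN.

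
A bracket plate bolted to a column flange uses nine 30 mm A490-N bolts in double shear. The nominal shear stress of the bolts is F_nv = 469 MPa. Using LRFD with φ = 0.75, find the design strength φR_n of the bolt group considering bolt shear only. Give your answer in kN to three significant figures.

A_b = π × 30² / 4 = 706.9 mm².
R_n = F_nv · A_b · n · n_s = 469 × 706.9 × 9 × 2 / 1000 = 5967 kN.
Design strength φR_n = 0.75 × 5967 = 4480 kN.

4480 kN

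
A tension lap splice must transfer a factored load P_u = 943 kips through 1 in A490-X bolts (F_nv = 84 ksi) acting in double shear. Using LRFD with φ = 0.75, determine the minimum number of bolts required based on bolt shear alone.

A_b = π·1²/4 = 0.7854 in².
Per-bolt design strength φR_n = 0.75 × 84 × 0.7854 × 2 = 98.96 kips.
n ≥ 943 / 98.96 = 9.529 → use 10 bolts.

10 bolts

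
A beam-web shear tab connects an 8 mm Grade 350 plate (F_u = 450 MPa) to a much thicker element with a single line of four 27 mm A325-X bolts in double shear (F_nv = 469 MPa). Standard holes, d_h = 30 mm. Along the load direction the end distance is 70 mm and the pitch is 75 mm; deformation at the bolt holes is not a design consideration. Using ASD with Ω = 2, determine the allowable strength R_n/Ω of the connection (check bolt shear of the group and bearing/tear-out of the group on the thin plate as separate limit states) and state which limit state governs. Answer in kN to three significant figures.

Bolt shear: A_b = π·27²/4 = 572.6 mm²; R_n = 469 × 572.6 × 4 × 2 / 1000 = 2148 kN → 2148 / 2 = 1070 kN.
Bearing (1.5 l_c t F_u ≤ 3.0 d t F_u): upper limit = 3.0·27·8·450 / 1000 = 291.6 kN.
  Edge l_c = 70 − 30/2 = 55 → r_n = 291.6 kN; interior l_c = 75 − 30 = 45 → r_n = 243 kN.
  R_n,bearing = 1·291.6 + 3·243 = 1021 kN → 1021 / 2 = 510 kN.
Bearing governs: 510 kN.

510 kN (bearing governs)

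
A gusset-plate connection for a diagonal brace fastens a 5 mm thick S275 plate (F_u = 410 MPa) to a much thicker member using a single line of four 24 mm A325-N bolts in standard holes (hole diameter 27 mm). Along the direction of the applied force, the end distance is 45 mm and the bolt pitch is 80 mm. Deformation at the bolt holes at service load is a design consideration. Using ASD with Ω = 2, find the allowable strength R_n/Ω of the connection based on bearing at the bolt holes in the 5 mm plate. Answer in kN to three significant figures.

Per bolt r_n = 1.2 l_c t F_u ≤ 2.4 d t F_u; upper limit = 2.4 × 24 × 5 × 410 / 1000 = 118.1 kN.
Edge bolt: l_c = 45 − 27/2 = 31.5 mm → 1.2 × 31.5 × 5 × 410 / 1000 = 77.49 → r_n = 77.49 kN.
Interior bolts: l_c = 80 − 27 = 53 mm → 1.2 × 53 × 5 × 410 / 1000 = 130.4 → r_n = 118.1 kN.
R_n = 1 × 77.49 + 3 × 118.1 = 431.7 kN.
Allowable strength R_n/Ω = 431.7 / 2 = 216 kN.

216 kN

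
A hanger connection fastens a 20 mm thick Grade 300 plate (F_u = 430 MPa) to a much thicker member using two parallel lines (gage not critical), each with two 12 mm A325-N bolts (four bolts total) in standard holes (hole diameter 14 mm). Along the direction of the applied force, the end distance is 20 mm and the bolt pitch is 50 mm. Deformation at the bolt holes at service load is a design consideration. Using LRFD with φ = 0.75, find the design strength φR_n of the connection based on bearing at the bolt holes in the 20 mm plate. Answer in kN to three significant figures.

573 kN

Per bolt r_n = 1.2 l_c t F_u ≤ 2.4 d t F_u; upper limit = 2.4 × 12 × 20 × 430 / 1000 = 247.7 kN.
Edge bolt: l_c = 20 − 14/2 = 13 mm → 1.2 × 13 × 20 × 430 / 1000 = 134.2 → r_n = 134.2 kN.
Interior bolts: l_c = 50 − 14 = 36 mm → 1.2 × 36 × 20 × 430 / 1000 = 371.5 → r_n = 247.7 kN.
R_n = 2 × 134.2 + 2 × 247.7 = 763.7 kN.
Design strength φR_n = 0.75 × 763.7 = 573 kN.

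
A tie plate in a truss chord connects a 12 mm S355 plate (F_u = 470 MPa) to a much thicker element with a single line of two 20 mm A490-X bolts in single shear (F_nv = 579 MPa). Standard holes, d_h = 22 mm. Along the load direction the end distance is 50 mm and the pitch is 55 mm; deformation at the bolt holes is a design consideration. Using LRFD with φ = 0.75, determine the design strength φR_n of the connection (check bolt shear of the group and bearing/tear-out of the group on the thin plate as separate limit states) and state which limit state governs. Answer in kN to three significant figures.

273 kN (bolt shear governs)

Bolt shear: A_b = π·20²/4 = 314.2 mm²; R_n = 579 × 314.2 × 2 × 1 / 1000 = 363.8 kN → 0.75 × 363.8 = 273 kN.
Bearing (1.2 l_c t F_u ≤ 2.4 d t F_u): upper limit = 2.4·20·12·470 / 1000 = 270.7 kN.
  Edge l_c = 50 − 22/2 = 39 → r_n = 264 kN; interior l_c = 55 − 22 = 33 → r_n = 223.3 kN.
  R_n,bearing = 1·264 + 1·223.3 = 487.3 kN → 0.75 × 487.3 = 365 kN.
Bolt shear governs: 273 kN.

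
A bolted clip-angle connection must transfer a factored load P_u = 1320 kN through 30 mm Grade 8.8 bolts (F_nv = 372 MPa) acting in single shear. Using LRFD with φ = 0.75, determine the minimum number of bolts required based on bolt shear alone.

A_b = π·30²/4 = 706.9 mm².
Per-bolt design strength φR_n = 0.75 × 372 × 706.9 × 1 / 1000 = 197.2 kN.
n ≥ 1320 / 197.2 = 6.693 → use 7 bolts.

7 bolts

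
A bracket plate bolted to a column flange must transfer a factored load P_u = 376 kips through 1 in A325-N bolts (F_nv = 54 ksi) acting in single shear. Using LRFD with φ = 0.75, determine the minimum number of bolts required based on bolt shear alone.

A_b = π·1²/4 = 0.7854 in².
Per-bolt design strength φR_n = 0.75 × 54 × 0.7854 × 1 = 31.81 kips.
n ≥ 376 / 31.81 = 11.82 → use 12 bolts.

12 bolts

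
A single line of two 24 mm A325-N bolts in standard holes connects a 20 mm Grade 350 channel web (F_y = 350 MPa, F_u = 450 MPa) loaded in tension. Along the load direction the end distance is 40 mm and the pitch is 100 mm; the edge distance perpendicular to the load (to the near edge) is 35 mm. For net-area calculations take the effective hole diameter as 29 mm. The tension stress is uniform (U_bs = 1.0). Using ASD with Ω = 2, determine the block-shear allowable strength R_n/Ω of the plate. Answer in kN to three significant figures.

Shear plane L_v = 40 + 1·100 = 140 mm; A_gv = 140 × 20 = 2800 mm².
A_nv = (140 − 1.5·29) × 20 = 1930 mm².
A_nt = (35 − 0.5·29) × 20 = 410 mm².
0.6 F_u A_nv = 521.1 kN; 0.6 F_y A_gv = 588 kN → shear rupture governs the shear term.
R_n = 521.1 + 1.0 × 450 × 410 / 1000 = 705.6 kN.
Allowable strength R_n/Ω = 705.6 / 2 = 353 kN.

353 kN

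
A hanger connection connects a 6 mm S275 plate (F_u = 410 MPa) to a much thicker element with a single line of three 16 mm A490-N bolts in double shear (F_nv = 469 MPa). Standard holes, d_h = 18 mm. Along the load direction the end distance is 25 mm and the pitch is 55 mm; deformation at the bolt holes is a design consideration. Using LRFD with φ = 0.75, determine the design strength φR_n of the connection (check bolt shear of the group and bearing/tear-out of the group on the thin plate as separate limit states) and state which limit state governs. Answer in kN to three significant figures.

Bolt shear: A_b = π·16²/4 = 201.1 mm²; R_n = 469 × 201.1 × 3 × 2 / 1000 = 565.8 kN → 0.75 × 565.8 = 424 kN.
Bearing (1.2 l_c t F_u ≤ 2.4 d t F_u): upper limit = 2.4·16·6·410 / 1000 = 94.46 kN.
  Edge l_c = 25 − 18/2 = 16 → r_n = 47.23 kN; interior l_c = 55 − 18 = 37 → r_n = 94.46 kN.
  R_n,bearing = 1·47.23 + 2·94.46 = 236.2 kN → 0.75 × 236.2 = 177 kN.
Bearing governs: 177 kN.

177 kN (bearing governs)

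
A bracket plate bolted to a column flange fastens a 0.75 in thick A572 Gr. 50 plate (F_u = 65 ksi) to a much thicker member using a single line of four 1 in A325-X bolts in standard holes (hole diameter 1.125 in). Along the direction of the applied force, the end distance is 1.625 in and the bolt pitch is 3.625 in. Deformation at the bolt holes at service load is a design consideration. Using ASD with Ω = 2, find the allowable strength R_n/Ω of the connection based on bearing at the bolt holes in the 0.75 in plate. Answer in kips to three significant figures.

Per bolt r_n = 1.2 l_c t F_u ≤ 2.4 d t F_u; upper limit = 2.4 × 1 × 0.75 × 65 = 117 kips.
Edge bolt: l_c = 1.625 − 1.125/2 = 1.062 in → 1.2 × 1.062 × 0.75 × 65 = 62.16 → r_n = 62.16 kips.
Interior bolts: l_c = 3.625 − 1.125 = 2.5 in → 1.2 × 2.5 × 0.75 × 65 = 146.2 → r_n = 117 kips.
R_n = 1 × 62.16 + 3 × 117 = 413.2 kips.
Allowable strength R_n/Ω = 413.2 / 2 = 207 kips.

207 kips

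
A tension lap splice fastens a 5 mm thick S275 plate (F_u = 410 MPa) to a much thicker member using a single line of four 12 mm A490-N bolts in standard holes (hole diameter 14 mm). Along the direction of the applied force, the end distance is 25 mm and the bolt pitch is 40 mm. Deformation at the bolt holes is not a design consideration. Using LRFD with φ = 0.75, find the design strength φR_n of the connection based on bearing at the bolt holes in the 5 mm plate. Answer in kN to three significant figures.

208 kN

Per bolt r_n = 1.5 l_c t F_u ≤ 3.0 d t F_u; upper limit = 3.0 × 12 × 5 × 410 / 1000 = 73.8 kN.
Edge bolt: l_c = 25 − 14/2 = 18 mm → 1.5 × 18 × 5 × 410 / 1000 = 55.35 → r_n = 55.35 kN.
Interior bolts: l_c = 40 − 14 = 26 mm → 1.5 × 26 × 5 × 410 / 1000 = 79.95 → r_n = 73.8 kN.
R_n = 1 × 55.35 + 3 × 73.8 = 276.8 kN.
Design strength φR_n = 0.75 × 276.8 = 208 kN.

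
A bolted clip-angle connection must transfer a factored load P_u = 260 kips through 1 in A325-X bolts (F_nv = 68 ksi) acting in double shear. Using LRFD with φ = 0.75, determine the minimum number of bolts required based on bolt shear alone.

4 bolts

A_b = π·1²/4 = 0.7854 in².
Per-bolt design strength φR_n = 0.75 × 68 × 0.7854 × 2 = 80.11 kips.
n ≥ 260 / 80.11 = 3.246 → use 4 bolts.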